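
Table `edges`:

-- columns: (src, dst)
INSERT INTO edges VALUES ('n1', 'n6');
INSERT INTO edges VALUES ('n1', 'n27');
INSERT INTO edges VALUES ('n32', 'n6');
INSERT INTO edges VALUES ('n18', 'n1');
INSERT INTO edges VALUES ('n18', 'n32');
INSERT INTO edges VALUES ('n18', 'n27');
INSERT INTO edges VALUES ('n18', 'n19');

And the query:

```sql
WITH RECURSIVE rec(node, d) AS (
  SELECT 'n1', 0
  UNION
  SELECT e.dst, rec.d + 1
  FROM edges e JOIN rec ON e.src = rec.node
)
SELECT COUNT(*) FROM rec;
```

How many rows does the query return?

Base: (n1, d=0).
Iteration 1: edges from {n1} -> (n27, d=1), (n6, d=1).
Iteration 2: no outgoing edges from {n27,n6}; recursion stops.
Total rows emitted: 3.

3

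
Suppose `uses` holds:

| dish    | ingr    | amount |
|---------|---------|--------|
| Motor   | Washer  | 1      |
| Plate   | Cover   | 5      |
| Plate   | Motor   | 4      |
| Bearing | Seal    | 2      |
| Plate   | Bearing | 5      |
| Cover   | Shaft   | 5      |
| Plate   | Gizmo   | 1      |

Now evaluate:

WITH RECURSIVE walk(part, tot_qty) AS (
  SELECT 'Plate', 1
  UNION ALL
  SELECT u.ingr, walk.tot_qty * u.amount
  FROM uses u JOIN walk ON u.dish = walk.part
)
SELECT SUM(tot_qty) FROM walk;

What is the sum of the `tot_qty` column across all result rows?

Base: (Plate, tot_qty=1).
Iteration 1: components of {Plate} -> Bearing = 1*5 = 5, Cover = 1*5 = 5, Gizmo = 1*1 = 1, Motor = 1*4 = 4.
Iteration 2: components of {Bearing,Cover,Gizmo,Motor} -> Seal = 5*2 = 10, Shaft = 5*5 = 25, Washer = 4*1 = 4.
Iteration 3: no further components; recursion stops.
SUM(tot_qty) = 1 + 5 + 1 + 4 + 5 + 10 + 4 + 25 = 55.

55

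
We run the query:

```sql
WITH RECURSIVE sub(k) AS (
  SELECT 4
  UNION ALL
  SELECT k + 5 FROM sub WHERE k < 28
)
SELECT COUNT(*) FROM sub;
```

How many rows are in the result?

Base: k=4.
Iteration 1: 4 < 28 holds -> k = 4 + 5 = 9.
Iteration 2: 9 < 28 holds -> k = 9 + 5 = 14.
Iteration 3: 14 < 28 holds -> k = 14 + 5 = 19.
Iteration 4: 19 < 28 holds -> k = 19 + 5 = 24.
Iteration 5: 24 < 28 holds -> k = 24 + 5 = 29.
Iteration 6: 29 < 28 fails; recursion stops.
Total rows emitted: 6.

6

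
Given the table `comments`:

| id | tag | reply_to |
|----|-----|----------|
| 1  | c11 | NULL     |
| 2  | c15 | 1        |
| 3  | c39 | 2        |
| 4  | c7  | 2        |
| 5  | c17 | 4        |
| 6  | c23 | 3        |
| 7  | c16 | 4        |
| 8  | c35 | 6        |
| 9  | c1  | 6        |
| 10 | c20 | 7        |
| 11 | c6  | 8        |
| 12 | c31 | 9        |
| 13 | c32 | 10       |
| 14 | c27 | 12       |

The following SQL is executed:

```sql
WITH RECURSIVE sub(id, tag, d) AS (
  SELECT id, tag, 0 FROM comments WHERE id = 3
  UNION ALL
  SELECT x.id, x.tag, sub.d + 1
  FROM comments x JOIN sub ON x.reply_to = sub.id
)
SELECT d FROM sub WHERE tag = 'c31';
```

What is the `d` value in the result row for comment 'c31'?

Base: id=3 (c39) at d 0.
Iteration 1: rows with reply_to in {3} -> c23 (id 6, d 1).
Iteration 2: rows with reply_to in {6} -> c35 (id 8, d 2), c1 (id 9, d 2).
Iteration 3: rows with reply_to in {8,9} -> c6 (id 11, d 3), c31 (id 12, d 3).
Iteration 4: rows with reply_to in {11,12} -> c27 (id 14, d 4).
Iteration 5: no rows with reply_to in {14}; recursion stops.

3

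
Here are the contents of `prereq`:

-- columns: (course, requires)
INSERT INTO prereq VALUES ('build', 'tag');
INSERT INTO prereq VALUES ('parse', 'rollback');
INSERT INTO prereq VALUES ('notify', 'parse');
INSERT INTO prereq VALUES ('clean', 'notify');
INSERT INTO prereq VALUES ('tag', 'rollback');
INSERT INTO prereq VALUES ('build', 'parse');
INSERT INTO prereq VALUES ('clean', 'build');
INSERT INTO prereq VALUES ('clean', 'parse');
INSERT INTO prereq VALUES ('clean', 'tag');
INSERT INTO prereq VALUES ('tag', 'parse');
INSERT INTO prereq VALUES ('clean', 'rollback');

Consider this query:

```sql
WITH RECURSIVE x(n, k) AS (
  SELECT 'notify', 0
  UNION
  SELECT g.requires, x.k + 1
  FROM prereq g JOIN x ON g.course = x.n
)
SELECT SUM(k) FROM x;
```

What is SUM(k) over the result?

Base: (notify, k=0).
Iteration 1: edges from {notify} -> (parse, k=1).
Iteration 2: edges from {parse} -> (rollback, k=2).
Iteration 3: no outgoing edges from {rollback}; recursion stops.
SUM(k) = 0 + 1 + 2 = 3.

3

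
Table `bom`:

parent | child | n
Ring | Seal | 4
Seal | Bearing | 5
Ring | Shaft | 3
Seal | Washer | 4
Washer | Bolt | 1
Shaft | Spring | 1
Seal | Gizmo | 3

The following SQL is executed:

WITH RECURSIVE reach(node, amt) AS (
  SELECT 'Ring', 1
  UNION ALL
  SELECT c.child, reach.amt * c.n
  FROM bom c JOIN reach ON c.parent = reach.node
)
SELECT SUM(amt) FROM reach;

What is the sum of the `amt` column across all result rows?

75

Base: (Ring, amt=1).
Iteration 1: components of {Ring} -> Seal = 1*4 = 4, Shaft = 1*3 = 3.
Iteration 2: components of {Seal,Shaft} -> Bearing = 4*5 = 20, Gizmo = 4*3 = 12, Spring = 3*1 = 3, Washer = 4*4 = 16.
Iteration 3: components of {Bearing,Gizmo,Spring,Washer} -> Bolt = 16*1 = 16.
Iteration 4: no further components; recursion stops.
SUM(amt) = 1 + 4 + 3 + 20 + 16 + 12 + 3 + 16 = 75.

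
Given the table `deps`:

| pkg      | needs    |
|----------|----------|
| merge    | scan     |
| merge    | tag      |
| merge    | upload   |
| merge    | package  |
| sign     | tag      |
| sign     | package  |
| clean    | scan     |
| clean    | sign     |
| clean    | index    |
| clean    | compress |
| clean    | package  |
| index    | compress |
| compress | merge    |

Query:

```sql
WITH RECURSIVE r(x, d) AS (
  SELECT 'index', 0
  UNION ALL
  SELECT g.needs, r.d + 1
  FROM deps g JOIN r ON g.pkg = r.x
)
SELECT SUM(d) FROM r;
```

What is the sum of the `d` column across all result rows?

Base: (index, d=0).
Iteration 1: edges from {index} -> (compress, d=1).
Iteration 2: edges from {compress} -> (merge, d=2).
Iteration 3: edges from {merge} -> (package, d=3), (scan, d=3), (tag, d=3), (upload, d=3).
Iteration 4: no outgoing edges from {package,scan,tag,upload}; recursion stops.
SUM(d) = 0 + 1 + 2 + 3 + 3 + 3 + 3 = 15.

15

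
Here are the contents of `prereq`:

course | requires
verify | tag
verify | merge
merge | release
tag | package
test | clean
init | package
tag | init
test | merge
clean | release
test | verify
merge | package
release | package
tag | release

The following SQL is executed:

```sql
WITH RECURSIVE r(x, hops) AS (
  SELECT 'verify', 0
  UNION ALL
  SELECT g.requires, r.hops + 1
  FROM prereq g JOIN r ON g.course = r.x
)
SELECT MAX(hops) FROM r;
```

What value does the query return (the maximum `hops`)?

Base: (verify, hops=0).
Iteration 1: edges from {verify} -> (merge, hops=1), (tag, hops=1).
Iteration 2: edges from {merge,tag} -> (init, hops=2), (package, hops=2) x2, (release, hops=2) x2. [UNION ALL keeps all 5 new rows, including repeats]
Iteration 3: edges from {init,package,release} -> (package, hops=3) x3. [UNION ALL keeps all 3 new rows, including repeats]
Iteration 4: no outgoing edges from {package}; recursion stops.
hops values: 0, 1, 1, 2, 2, 2, 2, 2, 3, 3, 3; the maximum is 3.

3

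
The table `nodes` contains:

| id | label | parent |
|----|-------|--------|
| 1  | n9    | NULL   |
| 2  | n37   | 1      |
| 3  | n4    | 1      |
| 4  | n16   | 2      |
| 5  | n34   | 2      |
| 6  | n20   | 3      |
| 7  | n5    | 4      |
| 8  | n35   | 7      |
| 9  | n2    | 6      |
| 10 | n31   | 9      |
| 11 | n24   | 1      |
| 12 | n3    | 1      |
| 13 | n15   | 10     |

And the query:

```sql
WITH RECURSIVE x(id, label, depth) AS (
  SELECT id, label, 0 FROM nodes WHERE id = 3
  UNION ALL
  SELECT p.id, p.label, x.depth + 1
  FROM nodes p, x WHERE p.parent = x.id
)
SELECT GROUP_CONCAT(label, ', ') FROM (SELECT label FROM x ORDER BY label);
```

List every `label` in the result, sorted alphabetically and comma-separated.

Base: id=3 (n4) at depth 0.
Iteration 1: rows with parent in {3} -> n20 (id 6, depth 1).
Iteration 2: rows with parent in {6} -> n2 (id 9, depth 2).
Iteration 3: rows with parent in {9} -> n31 (id 10, depth 3).
Iteration 4: rows with parent in {10} -> n15 (id 13, depth 4).
Iteration 5: no rows with parent in {13}; recursion stops.

n15, n2, n20, n31, n4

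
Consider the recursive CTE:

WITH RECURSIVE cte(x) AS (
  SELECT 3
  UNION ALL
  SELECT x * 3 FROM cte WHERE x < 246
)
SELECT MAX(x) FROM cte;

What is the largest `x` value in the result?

Base: x=3.
Iteration 1: 3 < 246 holds -> x = 3 * 3 = 9.
Iteration 2: 9 < 246 holds -> x = 9 * 3 = 27.
Iteration 3: 27 < 246 holds -> x = 27 * 3 = 81.
Iteration 4: 81 < 246 holds -> x = 81 * 3 = 243.
Iteration 5: 243 < 246 holds -> x = 243 * 3 = 729.
Iteration 6: 729 < 246 fails; recursion stops.
x values: 3, 9, 27, 81, 243, 729; the maximum is 729.

729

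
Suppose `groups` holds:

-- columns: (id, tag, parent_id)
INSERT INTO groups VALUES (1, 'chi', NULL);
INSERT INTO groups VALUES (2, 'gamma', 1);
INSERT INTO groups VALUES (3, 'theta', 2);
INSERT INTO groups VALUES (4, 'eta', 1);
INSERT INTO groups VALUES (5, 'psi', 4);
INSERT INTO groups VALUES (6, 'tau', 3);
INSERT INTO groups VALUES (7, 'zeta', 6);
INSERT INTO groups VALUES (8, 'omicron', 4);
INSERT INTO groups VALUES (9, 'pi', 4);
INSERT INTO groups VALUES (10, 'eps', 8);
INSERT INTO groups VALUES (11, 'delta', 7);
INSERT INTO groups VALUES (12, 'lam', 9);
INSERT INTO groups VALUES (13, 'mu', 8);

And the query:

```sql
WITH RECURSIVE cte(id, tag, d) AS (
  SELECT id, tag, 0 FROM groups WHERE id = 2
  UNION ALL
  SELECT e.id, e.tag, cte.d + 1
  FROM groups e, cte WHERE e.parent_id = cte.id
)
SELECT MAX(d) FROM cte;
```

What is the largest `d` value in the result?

Base: id=2 (gamma) at d 0.
Iteration 1: rows with parent_id in {2} -> theta (id 3, d 1).
Iteration 2: rows with parent_id in {3} -> tau (id 6, d 2).
Iteration 3: rows with parent_id in {6} -> zeta (id 7, d 3).
Iteration 4: rows with parent_id in {7} -> delta (id 11, d 4).
Iteration 5: no rows with parent_id in {11}; recursion stops.
d values: 0, 1, 2, 3, 4; the maximum is 4.

4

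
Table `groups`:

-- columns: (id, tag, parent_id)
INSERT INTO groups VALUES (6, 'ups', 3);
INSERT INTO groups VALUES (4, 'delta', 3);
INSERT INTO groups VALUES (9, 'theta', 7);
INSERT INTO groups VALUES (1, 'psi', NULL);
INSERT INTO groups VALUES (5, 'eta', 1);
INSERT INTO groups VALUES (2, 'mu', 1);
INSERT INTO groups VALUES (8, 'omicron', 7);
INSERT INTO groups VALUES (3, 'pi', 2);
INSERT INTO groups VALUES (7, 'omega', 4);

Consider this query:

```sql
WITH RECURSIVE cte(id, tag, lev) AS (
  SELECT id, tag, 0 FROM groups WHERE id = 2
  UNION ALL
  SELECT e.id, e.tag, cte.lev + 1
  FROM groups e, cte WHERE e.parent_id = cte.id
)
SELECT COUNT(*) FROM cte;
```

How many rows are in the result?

Base: id=2 (mu) at lev 0.
Iteration 1: rows with parent_id in {2} -> pi (id 3, lev 1).
Iteration 2: rows with parent_id in {3} -> delta (id 4, lev 2), ups (id 6, lev 2).
Iteration 3: rows with parent_id in {4,6} -> omega (id 7, lev 3).
Iteration 4: rows with parent_id in {7} -> omicron (id 8, lev 4), theta (id 9, lev 4).
Iteration 5: no rows with parent_id in {8,9}; recursion stops.
Total rows emitted: 7.

7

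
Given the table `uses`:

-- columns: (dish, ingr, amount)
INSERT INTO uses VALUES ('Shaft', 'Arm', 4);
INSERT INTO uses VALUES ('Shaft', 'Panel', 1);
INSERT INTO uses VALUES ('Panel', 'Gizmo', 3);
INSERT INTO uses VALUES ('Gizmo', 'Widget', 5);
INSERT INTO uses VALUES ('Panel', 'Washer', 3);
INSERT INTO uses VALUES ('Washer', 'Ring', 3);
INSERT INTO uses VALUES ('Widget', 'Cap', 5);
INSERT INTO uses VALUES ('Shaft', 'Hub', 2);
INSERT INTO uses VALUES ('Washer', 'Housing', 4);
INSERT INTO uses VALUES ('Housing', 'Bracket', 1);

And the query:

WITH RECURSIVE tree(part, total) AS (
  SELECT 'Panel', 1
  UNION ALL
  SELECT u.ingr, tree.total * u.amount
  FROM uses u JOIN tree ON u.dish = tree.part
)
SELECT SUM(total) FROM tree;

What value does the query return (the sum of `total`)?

130

Base: (Panel, total=1).
Iteration 1: components of {Panel} -> Gizmo = 1*3 = 3, Washer = 1*3 = 3.
Iteration 2: components of {Gizmo,Washer} -> Housing = 3*4 = 12, Ring = 3*3 = 9, Widget = 3*5 = 15.
Iteration 3: components of {Housing,Ring,Widget} -> Bracket = 12*1 = 12, Cap = 15*5 = 75.
Iteration 4: no further components; recursion stops.
SUM(total) = 1 + 3 + 3 + 15 + 9 + 12 + 75 + 12 = 130.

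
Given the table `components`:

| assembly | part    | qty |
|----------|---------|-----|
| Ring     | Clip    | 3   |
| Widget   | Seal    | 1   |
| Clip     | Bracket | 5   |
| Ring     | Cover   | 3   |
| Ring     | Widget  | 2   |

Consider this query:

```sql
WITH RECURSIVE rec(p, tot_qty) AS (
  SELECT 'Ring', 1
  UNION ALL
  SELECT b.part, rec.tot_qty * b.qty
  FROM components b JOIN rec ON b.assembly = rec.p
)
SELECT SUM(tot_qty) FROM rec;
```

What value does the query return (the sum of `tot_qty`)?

26

Base: (Ring, tot_qty=1).
Iteration 1: components of {Ring} -> Clip = 1*3 = 3, Cover = 1*3 = 3, Widget = 1*2 = 2.
Iteration 2: components of {Clip,Cover,Widget} -> Bracket = 3*5 = 15, Seal = 2*1 = 2.
Iteration 3: no further components; recursion stops.
SUM(tot_qty) = 1 + 3 + 3 + 2 + 15 + 2 = 26.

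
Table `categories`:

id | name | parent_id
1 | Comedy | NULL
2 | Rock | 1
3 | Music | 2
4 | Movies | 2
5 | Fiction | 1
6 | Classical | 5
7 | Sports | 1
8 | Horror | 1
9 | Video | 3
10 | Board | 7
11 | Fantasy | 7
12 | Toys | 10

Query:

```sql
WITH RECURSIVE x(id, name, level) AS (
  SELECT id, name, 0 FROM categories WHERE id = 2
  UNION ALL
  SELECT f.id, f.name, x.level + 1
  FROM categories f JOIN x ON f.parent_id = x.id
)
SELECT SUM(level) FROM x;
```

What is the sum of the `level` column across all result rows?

4

Base: id=2 (Rock) at level 0.
Iteration 1: rows with parent_id in {2} -> Music (id 3, level 1), Movies (id 4, level 1).
Iteration 2: rows with parent_id in {3,4} -> Video (id 9, level 2).
Iteration 3: no rows with parent_id in {9}; recursion stops.
SUM(level) = 0 + 1 + 1 + 2 = 4.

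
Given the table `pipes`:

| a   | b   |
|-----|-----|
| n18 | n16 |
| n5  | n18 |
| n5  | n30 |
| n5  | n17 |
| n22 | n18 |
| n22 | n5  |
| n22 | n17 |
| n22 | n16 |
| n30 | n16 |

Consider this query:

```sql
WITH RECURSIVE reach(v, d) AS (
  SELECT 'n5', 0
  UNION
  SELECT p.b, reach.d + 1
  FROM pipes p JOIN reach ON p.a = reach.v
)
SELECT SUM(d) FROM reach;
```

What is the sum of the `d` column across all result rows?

Base: (n5, d=0).
Iteration 1: edges from {n5} -> (n17, d=1), (n18, d=1), (n30, d=1).
Iteration 2: edges from {n17,n18,n30} -> (n16, d=2). [UNION drops 1 duplicate row(s)]
Iteration 3: no outgoing edges from {n16}; recursion stops.
SUM(d) = 0 + 1 + 1 + 1 + 2 = 5.

5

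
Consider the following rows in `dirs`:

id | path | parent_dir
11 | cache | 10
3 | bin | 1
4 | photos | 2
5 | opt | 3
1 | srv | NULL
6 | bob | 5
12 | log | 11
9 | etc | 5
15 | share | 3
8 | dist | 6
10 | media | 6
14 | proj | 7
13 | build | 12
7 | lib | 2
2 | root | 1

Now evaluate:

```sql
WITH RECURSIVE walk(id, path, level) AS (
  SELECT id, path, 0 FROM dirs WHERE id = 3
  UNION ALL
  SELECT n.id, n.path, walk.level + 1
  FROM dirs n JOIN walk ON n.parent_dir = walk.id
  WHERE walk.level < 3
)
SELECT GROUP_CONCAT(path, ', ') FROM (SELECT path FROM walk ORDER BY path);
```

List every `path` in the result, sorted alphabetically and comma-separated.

Base: id=3 (bin) at level 0.
Iteration 1: rows with parent_dir in {3} -> opt (id 5, level 1), share (id 15, level 1).
Iteration 2: rows with parent_dir in {5,15} -> bob (id 6, level 2), etc (id 9, level 2).
Iteration 3: rows with parent_dir in {6,9} -> dist (id 8, level 3), media (id 10, level 3).
Iteration 4: level < 3 fails for all current rows; recursion stops.

bin, bob, dist, etc, media, opt, share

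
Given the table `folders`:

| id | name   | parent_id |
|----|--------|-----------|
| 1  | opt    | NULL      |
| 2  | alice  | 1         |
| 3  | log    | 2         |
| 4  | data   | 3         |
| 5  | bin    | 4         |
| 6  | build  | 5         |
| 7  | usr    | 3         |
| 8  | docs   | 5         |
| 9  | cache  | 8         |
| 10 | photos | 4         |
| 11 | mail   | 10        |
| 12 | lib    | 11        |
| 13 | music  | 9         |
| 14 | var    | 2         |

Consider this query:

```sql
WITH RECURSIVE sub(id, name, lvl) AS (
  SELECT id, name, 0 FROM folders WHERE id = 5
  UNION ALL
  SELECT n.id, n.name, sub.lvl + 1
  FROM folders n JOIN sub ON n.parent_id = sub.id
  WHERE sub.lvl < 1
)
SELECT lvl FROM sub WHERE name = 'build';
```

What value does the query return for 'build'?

Base: id=5 (bin) at lvl 0.
Iteration 1: rows with parent_id in {5} -> build (id 6, lvl 1), docs (id 8, lvl 1).
Iteration 2: lvl < 1 fails for all current rows; recursion stops.

1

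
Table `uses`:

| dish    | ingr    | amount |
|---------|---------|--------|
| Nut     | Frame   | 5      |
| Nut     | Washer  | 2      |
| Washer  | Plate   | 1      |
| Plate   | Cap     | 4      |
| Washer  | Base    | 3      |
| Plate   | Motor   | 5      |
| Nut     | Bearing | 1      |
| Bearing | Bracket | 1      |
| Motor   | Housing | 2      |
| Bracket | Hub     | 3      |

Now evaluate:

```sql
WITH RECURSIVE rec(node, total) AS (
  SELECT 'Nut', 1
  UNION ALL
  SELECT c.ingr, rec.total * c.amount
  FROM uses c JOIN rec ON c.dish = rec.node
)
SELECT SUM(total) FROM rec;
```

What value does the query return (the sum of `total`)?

Base: (Nut, total=1).
Iteration 1: components of {Nut} -> Bearing = 1*1 = 1, Frame = 1*5 = 5, Washer = 1*2 = 2.
Iteration 2: components of {Bearing,Frame,Washer} -> Base = 2*3 = 6, Bracket = 1*1 = 1, Plate = 2*1 = 2.
Iteration 3: components of {Base,Bracket,Plate} -> Cap = 2*4 = 8, Hub = 1*3 = 3, Motor = 2*5 = 10.
Iteration 4: components of {Cap,Hub,Motor} -> Housing = 10*2 = 20.
Iteration 5: no further components; recursion stops.
SUM(total) = 1 + 5 + 2 + 1 + 2 + 6 + 1 + 8 + 10 + 3 + 20 = 59.

59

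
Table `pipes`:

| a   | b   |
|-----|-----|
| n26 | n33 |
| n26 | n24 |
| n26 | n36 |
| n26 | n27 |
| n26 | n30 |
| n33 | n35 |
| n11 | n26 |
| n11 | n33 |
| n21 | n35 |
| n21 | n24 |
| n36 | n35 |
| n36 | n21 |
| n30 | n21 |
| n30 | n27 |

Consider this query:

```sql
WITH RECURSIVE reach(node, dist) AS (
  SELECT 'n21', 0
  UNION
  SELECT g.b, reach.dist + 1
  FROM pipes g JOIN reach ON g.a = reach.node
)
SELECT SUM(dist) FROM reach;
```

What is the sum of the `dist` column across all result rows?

Base: (n21, dist=0).
Iteration 1: edges from {n21} -> (n24, dist=1), (n35, dist=1).
Iteration 2: no outgoing edges from {n24,n35}; recursion stops.
SUM(dist) = 0 + 1 + 1 = 2.

2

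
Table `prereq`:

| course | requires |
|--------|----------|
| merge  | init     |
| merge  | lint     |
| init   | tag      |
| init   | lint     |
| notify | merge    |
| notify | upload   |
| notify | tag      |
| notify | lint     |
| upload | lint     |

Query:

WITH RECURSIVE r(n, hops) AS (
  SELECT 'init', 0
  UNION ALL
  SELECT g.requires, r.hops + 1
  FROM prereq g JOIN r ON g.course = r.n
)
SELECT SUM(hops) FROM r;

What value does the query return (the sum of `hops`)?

Base: (init, hops=0).
Iteration 1: edges from {init} -> (lint, hops=1), (tag, hops=1).
Iteration 2: no outgoing edges from {lint,tag}; recursion stops.
SUM(hops) = 0 + 1 + 1 = 2.

2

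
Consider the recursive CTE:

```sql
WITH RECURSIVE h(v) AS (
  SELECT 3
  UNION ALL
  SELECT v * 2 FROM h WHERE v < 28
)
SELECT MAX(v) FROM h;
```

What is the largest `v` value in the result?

48

Base: v=3.
Iteration 1: 3 < 28 holds -> v = 3 * 2 = 6.
Iteration 2: 6 < 28 holds -> v = 6 * 2 = 12.
Iteration 3: 12 < 28 holds -> v = 12 * 2 = 24.
Iteration 4: 24 < 28 holds -> v = 24 * 2 = 48.
Iteration 5: 48 < 28 fails; recursion stops.
v values: 3, 6, 12, 24, 48; the maximum is 48.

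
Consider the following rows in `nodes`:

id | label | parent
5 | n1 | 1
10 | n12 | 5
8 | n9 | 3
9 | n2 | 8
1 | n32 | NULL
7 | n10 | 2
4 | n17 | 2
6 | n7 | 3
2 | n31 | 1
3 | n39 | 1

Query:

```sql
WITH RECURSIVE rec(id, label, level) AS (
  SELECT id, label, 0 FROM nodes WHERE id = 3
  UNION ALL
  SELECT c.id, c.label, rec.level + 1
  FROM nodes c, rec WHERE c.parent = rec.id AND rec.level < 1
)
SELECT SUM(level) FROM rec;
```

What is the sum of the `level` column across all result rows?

2

Base: id=3 (n39) at level 0.
Iteration 1: rows with parent in {3} -> n7 (id 6, level 1), n9 (id 8, level 1).
Iteration 2: level < 1 fails for all current rows; recursion stops.
SUM(level) = 0 + 1 + 1 = 2.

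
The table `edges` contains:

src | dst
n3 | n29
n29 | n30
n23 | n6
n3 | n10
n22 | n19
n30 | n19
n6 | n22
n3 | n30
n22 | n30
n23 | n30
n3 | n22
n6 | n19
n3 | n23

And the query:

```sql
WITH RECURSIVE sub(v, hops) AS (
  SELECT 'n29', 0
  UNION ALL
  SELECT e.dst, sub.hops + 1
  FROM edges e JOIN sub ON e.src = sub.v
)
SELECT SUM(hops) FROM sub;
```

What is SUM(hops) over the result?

3

Base: (n29, hops=0).
Iteration 1: edges from {n29} -> (n30, hops=1).
Iteration 2: edges from {n30} -> (n19, hops=2).
Iteration 3: no outgoing edges from {n19}; recursion stops.
SUM(hops) = 0 + 1 + 2 = 3.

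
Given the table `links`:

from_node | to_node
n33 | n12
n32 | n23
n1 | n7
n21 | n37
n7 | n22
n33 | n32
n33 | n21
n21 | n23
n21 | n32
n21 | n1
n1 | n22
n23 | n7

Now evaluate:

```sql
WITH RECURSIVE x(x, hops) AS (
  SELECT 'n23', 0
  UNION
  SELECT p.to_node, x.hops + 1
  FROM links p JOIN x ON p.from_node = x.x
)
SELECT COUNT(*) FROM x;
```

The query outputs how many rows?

3

Base: (n23, hops=0).
Iteration 1: edges from {n23} -> (n7, hops=1).
Iteration 2: edges from {n7} -> (n22, hops=2).
Iteration 3: no outgoing edges from {n22}; recursion stops.
Total rows emitted: 3.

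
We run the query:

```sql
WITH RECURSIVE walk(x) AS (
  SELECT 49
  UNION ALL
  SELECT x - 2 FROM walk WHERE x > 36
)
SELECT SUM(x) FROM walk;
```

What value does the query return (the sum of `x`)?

Base: x=49.
Iteration 1: 49 > 36 holds -> x = 49 - 2 = 47.
Iteration 2: 47 > 36 holds -> x = 47 - 2 = 45.
Iteration 3: 45 > 36 holds -> x = 45 - 2 = 43.
Iteration 4: 43 > 36 holds -> x = 43 - 2 = 41.
Iteration 5: 41 > 36 holds -> x = 41 - 2 = 39.
Iteration 6: 39 > 36 holds -> x = 39 - 2 = 37.
Iteration 7: 37 > 36 holds -> x = 37 - 2 = 35.
Iteration 8: 35 > 36 fails; recursion stops.
SUM(x) = 49 + 47 + 45 + 43 + 41 + 39 + 37 + 35 = 336.

336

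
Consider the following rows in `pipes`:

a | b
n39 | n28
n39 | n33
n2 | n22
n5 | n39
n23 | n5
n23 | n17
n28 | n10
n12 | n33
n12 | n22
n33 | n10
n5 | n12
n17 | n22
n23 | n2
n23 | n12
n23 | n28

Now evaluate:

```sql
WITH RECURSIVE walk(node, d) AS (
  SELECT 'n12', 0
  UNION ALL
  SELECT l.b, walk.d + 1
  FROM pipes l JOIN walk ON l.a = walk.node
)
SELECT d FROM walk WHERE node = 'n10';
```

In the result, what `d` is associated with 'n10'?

2

Base: (n12, d=0).
Iteration 1: edges from {n12} -> (n22, d=1), (n33, d=1).
Iteration 2: edges from {n22,n33} -> (n10, d=2).
Iteration 3: no outgoing edges from {n10}; recursion stops.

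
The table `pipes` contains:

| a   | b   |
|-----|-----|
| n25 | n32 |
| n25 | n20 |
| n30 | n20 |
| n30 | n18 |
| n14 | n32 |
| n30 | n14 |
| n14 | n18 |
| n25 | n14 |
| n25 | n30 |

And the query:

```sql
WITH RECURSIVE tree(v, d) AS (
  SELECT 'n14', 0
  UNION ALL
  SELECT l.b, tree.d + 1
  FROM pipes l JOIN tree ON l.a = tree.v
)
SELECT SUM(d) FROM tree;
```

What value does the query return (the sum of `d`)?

Base: (n14, d=0).
Iteration 1: edges from {n14} -> (n18, d=1), (n32, d=1).
Iteration 2: no outgoing edges from {n18,n32}; recursion stops.
SUM(d) = 0 + 1 + 1 = 2.

2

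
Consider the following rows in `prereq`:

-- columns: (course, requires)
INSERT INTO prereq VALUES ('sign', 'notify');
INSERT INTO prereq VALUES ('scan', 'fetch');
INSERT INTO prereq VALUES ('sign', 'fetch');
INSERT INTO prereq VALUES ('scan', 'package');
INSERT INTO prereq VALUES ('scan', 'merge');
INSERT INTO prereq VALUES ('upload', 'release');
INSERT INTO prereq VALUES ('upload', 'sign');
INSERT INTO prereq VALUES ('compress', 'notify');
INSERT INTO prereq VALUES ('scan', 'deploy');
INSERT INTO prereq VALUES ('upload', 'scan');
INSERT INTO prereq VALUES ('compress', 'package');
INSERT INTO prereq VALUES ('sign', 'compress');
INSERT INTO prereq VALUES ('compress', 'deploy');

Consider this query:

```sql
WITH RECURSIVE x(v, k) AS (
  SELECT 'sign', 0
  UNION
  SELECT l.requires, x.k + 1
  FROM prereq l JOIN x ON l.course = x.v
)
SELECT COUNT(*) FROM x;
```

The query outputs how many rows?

7

Base: (sign, k=0).
Iteration 1: edges from {sign} -> (compress, k=1), (fetch, k=1), (notify, k=1).
Iteration 2: edges from {compress,fetch,notify} -> (deploy, k=2), (notify, k=2), (package, k=2).
Iteration 3: no outgoing edges from {deploy,notify,package}; recursion stops.
Total rows emitted: 7.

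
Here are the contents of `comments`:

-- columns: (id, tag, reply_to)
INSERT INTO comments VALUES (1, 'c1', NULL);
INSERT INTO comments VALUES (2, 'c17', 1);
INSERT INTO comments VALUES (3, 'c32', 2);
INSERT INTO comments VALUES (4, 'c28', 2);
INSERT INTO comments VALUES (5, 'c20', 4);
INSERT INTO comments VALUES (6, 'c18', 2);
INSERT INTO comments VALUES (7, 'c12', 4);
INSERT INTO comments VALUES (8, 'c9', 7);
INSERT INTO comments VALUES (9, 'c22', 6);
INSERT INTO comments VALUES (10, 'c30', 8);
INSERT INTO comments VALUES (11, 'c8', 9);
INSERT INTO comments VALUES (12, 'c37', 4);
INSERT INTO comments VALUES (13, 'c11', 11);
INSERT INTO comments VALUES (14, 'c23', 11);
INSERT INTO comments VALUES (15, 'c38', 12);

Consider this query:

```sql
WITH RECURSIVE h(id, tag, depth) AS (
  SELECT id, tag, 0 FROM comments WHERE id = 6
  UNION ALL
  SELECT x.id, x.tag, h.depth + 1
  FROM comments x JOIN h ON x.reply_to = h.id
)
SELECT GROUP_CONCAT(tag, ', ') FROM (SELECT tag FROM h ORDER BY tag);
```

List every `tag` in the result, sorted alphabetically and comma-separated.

Base: id=6 (c18) at depth 0.
Iteration 1: rows with reply_to in {6} -> c22 (id 9, depth 1).
Iteration 2: rows with reply_to in {9} -> c8 (id 11, depth 2).
Iteration 3: rows with reply_to in {11} -> c11 (id 13, depth 3), c23 (id 14, depth 3).
Iteration 4: no rows with reply_to in {13,14}; recursion stops.

c11, c18, c22, c23, c8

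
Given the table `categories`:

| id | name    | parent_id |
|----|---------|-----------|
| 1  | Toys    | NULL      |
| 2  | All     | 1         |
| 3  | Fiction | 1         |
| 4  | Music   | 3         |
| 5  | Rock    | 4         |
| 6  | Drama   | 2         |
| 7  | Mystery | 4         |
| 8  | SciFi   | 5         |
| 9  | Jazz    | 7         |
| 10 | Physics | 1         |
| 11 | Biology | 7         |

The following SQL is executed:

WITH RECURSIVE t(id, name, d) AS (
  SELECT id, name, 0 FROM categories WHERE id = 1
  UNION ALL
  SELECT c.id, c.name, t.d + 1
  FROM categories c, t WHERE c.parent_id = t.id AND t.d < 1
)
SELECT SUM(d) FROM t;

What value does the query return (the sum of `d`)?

Base: id=1 (Toys) at d 0.
Iteration 1: rows with parent_id in {1} -> All (id 2, d 1), Fiction (id 3, d 1), Physics (id 10, d 1).
Iteration 2: d < 1 fails for all current rows; recursion stops.
SUM(d) = 0 + 1 + 1 + 1 = 3.

3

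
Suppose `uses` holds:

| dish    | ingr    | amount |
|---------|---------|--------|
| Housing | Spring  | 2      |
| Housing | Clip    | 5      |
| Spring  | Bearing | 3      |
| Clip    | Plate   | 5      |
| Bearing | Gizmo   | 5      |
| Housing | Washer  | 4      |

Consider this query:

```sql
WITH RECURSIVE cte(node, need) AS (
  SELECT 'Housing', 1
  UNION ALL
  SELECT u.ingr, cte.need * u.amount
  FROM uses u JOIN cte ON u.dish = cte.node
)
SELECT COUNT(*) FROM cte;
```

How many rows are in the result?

Base: (Housing, need=1).
Iteration 1: components of {Housing} -> Clip = 1*5 = 5, Spring = 1*2 = 2, Washer = 1*4 = 4.
Iteration 2: components of {Clip,Spring,Washer} -> Bearing = 2*3 = 6, Plate = 5*5 = 25.
Iteration 3: components of {Bearing,Plate} -> Gizmo = 6*5 = 30.
Iteration 4: no further components; recursion stops.
Total rows emitted: 7.

7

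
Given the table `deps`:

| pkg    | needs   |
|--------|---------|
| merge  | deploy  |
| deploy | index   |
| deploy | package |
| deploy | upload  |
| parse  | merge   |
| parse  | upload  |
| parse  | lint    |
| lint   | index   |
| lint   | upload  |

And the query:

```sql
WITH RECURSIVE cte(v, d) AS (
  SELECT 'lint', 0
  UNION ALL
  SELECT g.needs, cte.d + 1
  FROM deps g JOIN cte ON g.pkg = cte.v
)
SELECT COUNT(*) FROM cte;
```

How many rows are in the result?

3

Base: (lint, d=0).
Iteration 1: edges from {lint} -> (index, d=1), (upload, d=1).
Iteration 2: no outgoing edges from {index,upload}; recursion stops.
Total rows emitted: 3.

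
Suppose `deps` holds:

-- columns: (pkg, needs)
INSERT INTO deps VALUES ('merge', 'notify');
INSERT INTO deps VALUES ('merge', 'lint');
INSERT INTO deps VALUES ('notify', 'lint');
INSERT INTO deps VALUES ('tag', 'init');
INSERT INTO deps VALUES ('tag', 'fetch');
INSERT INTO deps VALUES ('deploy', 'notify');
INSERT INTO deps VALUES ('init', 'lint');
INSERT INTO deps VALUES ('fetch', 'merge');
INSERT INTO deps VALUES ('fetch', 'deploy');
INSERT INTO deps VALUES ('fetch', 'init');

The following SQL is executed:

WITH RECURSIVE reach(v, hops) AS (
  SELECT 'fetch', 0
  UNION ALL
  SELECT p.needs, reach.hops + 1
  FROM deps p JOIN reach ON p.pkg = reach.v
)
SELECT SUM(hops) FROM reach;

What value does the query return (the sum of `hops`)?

Base: (fetch, hops=0).
Iteration 1: edges from {fetch} -> (deploy, hops=1), (init, hops=1), (merge, hops=1).
Iteration 2: edges from {deploy,init,merge} -> (lint, hops=2) x2, (notify, hops=2) x2. [UNION ALL keeps all 4 new rows, including repeats]
Iteration 3: edges from {lint,notify} -> (lint, hops=3) x2. [UNION ALL keeps all 2 new rows, including repeats]
Iteration 4: no outgoing edges from {lint}; recursion stops.
SUM(hops) = 0 + 1 + 1 + 1 + 2 + 2 + 2 + 2 + 3 + 3 = 17.

17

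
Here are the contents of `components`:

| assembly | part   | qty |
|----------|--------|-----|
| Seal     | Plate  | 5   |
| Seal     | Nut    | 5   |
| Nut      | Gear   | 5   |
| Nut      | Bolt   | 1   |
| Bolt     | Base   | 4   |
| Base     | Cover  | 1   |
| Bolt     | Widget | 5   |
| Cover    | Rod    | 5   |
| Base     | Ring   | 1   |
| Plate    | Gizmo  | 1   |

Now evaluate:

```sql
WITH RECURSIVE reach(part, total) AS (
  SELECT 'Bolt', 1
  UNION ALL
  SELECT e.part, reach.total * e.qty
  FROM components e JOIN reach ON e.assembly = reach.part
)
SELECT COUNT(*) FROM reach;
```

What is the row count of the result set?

Base: (Bolt, total=1).
Iteration 1: components of {Bolt} -> Base = 1*4 = 4, Widget = 1*5 = 5.
Iteration 2: components of {Base,Widget} -> Cover = 4*1 = 4, Ring = 4*1 = 4.
Iteration 3: components of {Cover,Ring} -> Rod = 4*5 = 20.
Iteration 4: no further components; recursion stops.
Total rows emitted: 6.

6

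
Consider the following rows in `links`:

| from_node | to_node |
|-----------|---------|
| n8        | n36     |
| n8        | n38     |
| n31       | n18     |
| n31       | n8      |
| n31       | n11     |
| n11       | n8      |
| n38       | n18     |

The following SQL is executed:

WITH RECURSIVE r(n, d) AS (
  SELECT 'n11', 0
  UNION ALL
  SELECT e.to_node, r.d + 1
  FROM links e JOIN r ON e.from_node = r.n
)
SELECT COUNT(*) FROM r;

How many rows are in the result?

Base: (n11, d=0).
Iteration 1: edges from {n11} -> (n8, d=1).
Iteration 2: edges from {n8} -> (n36, d=2), (n38, d=2).
Iteration 3: edges from {n36,n38} -> (n18, d=3).
Iteration 4: no outgoing edges from {n18}; recursion stops.
Total rows emitted: 5.

5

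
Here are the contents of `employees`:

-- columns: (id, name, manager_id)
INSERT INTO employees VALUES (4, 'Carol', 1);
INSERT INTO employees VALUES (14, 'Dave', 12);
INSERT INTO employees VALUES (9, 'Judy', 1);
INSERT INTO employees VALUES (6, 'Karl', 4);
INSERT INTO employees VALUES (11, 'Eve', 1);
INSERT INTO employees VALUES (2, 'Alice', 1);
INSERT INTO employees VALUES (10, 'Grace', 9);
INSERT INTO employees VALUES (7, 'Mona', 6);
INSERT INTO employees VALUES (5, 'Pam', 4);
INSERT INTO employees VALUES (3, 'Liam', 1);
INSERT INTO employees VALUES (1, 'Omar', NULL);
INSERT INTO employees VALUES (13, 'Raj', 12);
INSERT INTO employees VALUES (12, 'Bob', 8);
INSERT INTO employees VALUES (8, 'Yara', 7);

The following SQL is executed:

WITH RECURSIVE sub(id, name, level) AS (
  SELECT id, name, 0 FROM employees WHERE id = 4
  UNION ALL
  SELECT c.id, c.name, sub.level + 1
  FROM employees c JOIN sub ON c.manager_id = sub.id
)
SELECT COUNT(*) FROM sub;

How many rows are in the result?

Base: id=4 (Carol) at level 0.
Iteration 1: rows with manager_id in {4} -> Pam (id 5, level 1), Karl (id 6, level 1).
Iteration 2: rows with manager_id in {5,6} -> Mona (id 7, level 2).
Iteration 3: rows with manager_id in {7} -> Yara (id 8, level 3).
Iteration 4: rows with manager_id in {8} -> Bob (id 12, level 4).
Iteration 5: rows with manager_id in {12} -> Raj (id 13, level 5), Dave (id 14, level 5).
Iteration 6: no rows with manager_id in {13,14}; recursion stops.
Total rows emitted: 8.

8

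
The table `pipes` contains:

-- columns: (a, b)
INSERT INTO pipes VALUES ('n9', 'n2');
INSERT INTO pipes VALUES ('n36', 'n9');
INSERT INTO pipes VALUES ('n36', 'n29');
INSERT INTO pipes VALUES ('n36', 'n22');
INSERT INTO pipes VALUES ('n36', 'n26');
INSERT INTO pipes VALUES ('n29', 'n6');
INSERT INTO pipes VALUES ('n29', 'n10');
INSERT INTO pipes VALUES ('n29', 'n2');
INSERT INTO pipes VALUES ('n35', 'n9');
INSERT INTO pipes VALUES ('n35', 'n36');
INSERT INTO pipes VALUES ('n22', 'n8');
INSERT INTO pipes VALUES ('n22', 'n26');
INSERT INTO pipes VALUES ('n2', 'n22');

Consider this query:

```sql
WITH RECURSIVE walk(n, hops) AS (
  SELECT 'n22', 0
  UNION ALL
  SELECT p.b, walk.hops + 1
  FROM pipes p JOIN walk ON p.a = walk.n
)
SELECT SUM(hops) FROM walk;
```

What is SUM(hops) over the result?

2

Base: (n22, hops=0).
Iteration 1: edges from {n22} -> (n26, hops=1), (n8, hops=1).
Iteration 2: no outgoing edges from {n26,n8}; recursion stops.
SUM(hops) = 0 + 1 + 1 = 2.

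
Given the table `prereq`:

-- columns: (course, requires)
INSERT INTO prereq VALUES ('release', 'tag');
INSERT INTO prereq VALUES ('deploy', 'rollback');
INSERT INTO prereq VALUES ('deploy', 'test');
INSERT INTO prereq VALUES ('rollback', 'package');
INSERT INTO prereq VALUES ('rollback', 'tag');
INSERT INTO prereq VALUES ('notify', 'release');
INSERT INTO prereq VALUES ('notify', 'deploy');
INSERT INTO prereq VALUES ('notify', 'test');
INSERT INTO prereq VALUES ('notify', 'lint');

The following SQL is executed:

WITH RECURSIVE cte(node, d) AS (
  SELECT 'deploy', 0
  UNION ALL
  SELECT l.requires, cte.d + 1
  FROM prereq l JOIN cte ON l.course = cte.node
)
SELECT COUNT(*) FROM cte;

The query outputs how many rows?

Base: (deploy, d=0).
Iteration 1: edges from {deploy} -> (rollback, d=1), (test, d=1).
Iteration 2: edges from {rollback,test} -> (package, d=2), (tag, d=2).
Iteration 3: no outgoing edges from {package,tag}; recursion stops.
Total rows emitted: 5.

5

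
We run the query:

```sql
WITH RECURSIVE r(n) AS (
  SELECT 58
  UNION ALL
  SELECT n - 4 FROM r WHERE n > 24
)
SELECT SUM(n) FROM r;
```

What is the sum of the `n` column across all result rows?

Base: n=58.
Iteration 1: 58 > 24 holds -> n = 58 - 4 = 54.
Iteration 2: 54 > 24 holds -> n = 54 - 4 = 50.
Iteration 3: 50 > 24 holds -> n = 50 - 4 = 46.
Iteration 4: 46 > 24 holds -> n = 46 - 4 = 42.
Iteration 5: 42 > 24 holds -> n = 42 - 4 = 38.
Iteration 6: 38 > 24 holds -> n = 38 - 4 = 34.
Iteration 7: 34 > 24 holds -> n = 34 - 4 = 30.
Iteration 8: 30 > 24 holds -> n = 30 - 4 = 26.
Iteration 9: 26 > 24 holds -> n = 26 - 4 = 22.
Iteration 10: 22 > 24 fails; recursion stops.
SUM(n) = 58 + 54 + 50 + 46 + 42 + 38 + 34 + 30 + 26 + 22 = 400.

400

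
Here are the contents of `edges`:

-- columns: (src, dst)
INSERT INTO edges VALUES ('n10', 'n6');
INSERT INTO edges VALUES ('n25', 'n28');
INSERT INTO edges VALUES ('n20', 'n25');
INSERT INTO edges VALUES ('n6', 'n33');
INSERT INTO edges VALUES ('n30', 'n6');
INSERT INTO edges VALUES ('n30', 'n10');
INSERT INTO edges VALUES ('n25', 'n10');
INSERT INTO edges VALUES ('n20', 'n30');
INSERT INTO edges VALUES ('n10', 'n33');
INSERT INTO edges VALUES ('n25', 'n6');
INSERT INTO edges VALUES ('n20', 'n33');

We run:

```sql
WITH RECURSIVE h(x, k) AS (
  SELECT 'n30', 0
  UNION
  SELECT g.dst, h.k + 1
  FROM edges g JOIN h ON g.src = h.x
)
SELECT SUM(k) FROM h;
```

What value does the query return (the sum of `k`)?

Base: (n30, k=0).
Iteration 1: edges from {n30} -> (n10, k=1), (n6, k=1).
Iteration 2: edges from {n10,n6} -> (n33, k=2), (n6, k=2). [UNION drops 1 duplicate row(s)]
Iteration 3: edges from {n33,n6} -> (n33, k=3).
Iteration 4: no outgoing edges from {n33}; recursion stops.
SUM(k) = 0 + 1 + 1 + 2 + 2 + 3 = 9.

9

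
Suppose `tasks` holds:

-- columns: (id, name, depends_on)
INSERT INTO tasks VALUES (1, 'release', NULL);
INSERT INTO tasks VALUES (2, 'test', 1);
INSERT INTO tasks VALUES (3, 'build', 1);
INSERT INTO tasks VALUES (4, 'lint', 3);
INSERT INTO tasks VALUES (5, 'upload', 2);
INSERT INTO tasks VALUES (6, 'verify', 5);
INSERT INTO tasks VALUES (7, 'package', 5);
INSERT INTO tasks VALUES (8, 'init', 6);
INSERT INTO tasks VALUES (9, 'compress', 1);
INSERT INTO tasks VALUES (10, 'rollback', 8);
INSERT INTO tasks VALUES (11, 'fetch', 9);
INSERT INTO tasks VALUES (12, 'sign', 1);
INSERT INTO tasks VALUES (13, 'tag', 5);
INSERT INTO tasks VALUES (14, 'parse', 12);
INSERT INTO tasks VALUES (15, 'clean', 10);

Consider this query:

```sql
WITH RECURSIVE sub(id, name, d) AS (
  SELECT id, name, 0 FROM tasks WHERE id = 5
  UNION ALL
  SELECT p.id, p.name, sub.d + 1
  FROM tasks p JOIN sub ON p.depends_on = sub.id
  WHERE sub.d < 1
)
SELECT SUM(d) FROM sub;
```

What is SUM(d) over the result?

Base: id=5 (upload) at d 0.
Iteration 1: rows with depends_on in {5} -> verify (id 6, d 1), package (id 7, d 1), tag (id 13, d 1).
Iteration 2: d < 1 fails for all current rows; recursion stops.
SUM(d) = 0 + 1 + 1 + 1 = 3.

3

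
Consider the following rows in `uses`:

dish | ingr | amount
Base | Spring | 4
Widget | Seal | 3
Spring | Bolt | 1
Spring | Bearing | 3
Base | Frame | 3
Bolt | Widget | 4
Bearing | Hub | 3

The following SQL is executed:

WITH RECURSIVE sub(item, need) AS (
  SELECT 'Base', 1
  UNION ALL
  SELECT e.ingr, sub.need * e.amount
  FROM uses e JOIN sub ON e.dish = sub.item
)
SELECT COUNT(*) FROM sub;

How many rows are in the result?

Base: (Base, need=1).
Iteration 1: components of {Base} -> Frame = 1*3 = 3, Spring = 1*4 = 4.
Iteration 2: components of {Frame,Spring} -> Bearing = 4*3 = 12, Bolt = 4*1 = 4.
Iteration 3: components of {Bearing,Bolt} -> Hub = 12*3 = 36, Widget = 4*4 = 16.
Iteration 4: components of {Hub,Widget} -> Seal = 16*3 = 48.
Iteration 5: no further components; recursion stops.
Total rows emitted: 8.

8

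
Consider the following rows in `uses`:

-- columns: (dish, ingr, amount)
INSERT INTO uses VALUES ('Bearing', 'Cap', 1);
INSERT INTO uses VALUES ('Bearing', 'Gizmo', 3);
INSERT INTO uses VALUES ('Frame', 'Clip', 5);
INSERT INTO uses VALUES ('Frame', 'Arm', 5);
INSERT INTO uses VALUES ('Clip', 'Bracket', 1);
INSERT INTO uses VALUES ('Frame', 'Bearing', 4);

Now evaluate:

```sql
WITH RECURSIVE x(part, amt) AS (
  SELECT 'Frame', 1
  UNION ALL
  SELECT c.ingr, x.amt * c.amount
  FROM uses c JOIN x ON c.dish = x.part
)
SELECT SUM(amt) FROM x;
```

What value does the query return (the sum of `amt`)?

Base: (Frame, amt=1).
Iteration 1: components of {Frame} -> Arm = 1*5 = 5, Bearing = 1*4 = 4, Clip = 1*5 = 5.
Iteration 2: components of {Arm,Bearing,Clip} -> Bracket = 5*1 = 5, Cap = 4*1 = 4, Gizmo = 4*3 = 12.
Iteration 3: no further components; recursion stops.
SUM(amt) = 1 + 5 + 5 + 4 + 5 + 12 + 4 = 36.

36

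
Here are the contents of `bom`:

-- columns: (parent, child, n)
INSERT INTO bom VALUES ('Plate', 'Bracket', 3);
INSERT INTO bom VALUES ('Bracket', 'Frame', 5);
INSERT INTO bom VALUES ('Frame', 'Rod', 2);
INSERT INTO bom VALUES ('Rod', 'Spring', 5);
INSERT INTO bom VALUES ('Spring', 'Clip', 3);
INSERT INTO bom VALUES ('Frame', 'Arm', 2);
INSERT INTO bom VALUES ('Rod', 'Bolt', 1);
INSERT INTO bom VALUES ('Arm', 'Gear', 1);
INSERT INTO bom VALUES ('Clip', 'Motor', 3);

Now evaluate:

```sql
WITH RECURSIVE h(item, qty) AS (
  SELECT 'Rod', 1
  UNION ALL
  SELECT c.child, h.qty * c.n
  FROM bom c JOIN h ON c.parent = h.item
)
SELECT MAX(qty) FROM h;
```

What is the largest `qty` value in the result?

45

Base: (Rod, qty=1).
Iteration 1: components of {Rod} -> Bolt = 1*1 = 1, Spring = 1*5 = 5.
Iteration 2: components of {Bolt,Spring} -> Clip = 5*3 = 15.
Iteration 3: components of {Clip} -> Motor = 15*3 = 45.
Iteration 4: no further components; recursion stops.
qty values: 1, 5, 1, 15, 45; the maximum is 45.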